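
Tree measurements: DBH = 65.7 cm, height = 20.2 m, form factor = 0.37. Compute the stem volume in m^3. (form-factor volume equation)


Formula: V = pi * (DBH/200)^2 * H * ff
Radius = DBH/200 = 65.7/200 = 0.3285 m
Radius^2 = 0.3285^2 = 0.10791225 m^2
V = pi * 0.10791225 * 20.2 * 0.37
V = 2.534 m^3

2.534


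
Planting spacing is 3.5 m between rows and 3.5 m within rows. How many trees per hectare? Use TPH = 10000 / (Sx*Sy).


Formula: TPH = 10000 m^2/ha / (spacing_x * spacing_y)
Area per tree = 3.5 m * 3.5 m = 12.25 m^2
TPH = 10000 / 12.25 = 816 trees/ha

816


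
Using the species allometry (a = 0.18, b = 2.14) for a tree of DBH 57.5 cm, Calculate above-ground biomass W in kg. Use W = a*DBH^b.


Formula: W = a * DBH^b  (allometric power law)
DBH^b = 57.5^2.14 = 5830.277
W = 0.18 * 5830.277 = 1049.4 kg

1049.4


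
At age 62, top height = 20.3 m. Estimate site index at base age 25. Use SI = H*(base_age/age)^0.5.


Formula: SI = H_dom * (base_age / age)^0.5
Age ratio = 25 / 62 = 0.40323
sqrt(age_ratio) = 0.635
SI = 20.3 * 0.635 = 12.9 m

12.9


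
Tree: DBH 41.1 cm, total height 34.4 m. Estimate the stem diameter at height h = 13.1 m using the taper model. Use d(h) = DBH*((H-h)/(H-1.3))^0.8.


Taper: d(h) = DBH * ((H - h) / (H - 1.3))^0.8
Numerator = H - h = 34.4 - 13.1 = 21.3 m
Denominator = H - 1.3 = 34.4 - 1.3 = 33.1 m
Ratio = 21.3 / 33.1 = 0.6435
d = 41.1 * 0.6435^0.8 = 28.9 cm

28.9


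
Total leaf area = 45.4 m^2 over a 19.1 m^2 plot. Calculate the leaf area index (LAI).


Formula: LAI = total leaf area / ground area  (dimensionless)
LAI = 45.4 m^2 / 19.1 m^2
LAI = 2.38

2.38


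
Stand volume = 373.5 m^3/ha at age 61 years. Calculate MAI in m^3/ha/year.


Formula: MAI = Total Volume / Stand Age
MAI = 373.5 m^3/ha / 61 years
MAI = 6.12 m^3/ha/year

6.12


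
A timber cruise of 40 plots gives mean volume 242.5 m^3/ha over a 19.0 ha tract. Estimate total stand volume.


Formula: Total Volume = Mean Volume per ha * Total Area
Total Volume = 242.5 m^3/ha * 19.0 ha
Total Volume = 4608 m^3

4608


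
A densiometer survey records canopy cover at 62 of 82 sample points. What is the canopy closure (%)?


Formula: Canopy closure = covered points / total points * 100
Closure = 62 / 82 * 100
Closure = 0.7561 * 100 = 75.6%

75.6


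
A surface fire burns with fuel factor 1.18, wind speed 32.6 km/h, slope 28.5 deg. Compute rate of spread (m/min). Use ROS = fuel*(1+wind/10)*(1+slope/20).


Formula: ROS = fuel * (1 + wind/10) * (1 + slope/20)
Wind factor = 1 + 32.6/10 = 4.26
Slope factor = 1 + 28.5/20 = 2.425
ROS = 1.18 * 4.26 * 2.425 = 12.19 m/min

12.19


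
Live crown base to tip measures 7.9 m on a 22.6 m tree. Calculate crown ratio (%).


Formula: Crown Ratio = (Crown Length / Total Height) * 100
CR = (7.9 m / 22.6 m) * 100
CR = 0.3496 * 100 = 35.0%

35.0


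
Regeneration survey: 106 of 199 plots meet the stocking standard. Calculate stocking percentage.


Formula: Stocking % = stocked plots / total plots * 100
Stocking = 106 / 199 * 100
Stocking = 0.5327 * 100 = 53.3%

53.3


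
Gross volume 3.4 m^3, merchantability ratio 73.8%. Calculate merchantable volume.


Formula: MV = V_total * (merchantable_pct / 100)
Merchantable fraction = 73.8% / 100 = 0.738
MV = 3.4 m^3 * 0.738 = 2.509 m^3

2.509


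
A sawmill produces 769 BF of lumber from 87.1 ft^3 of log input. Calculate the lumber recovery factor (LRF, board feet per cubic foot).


Formula: LRF = Lumber Output (BF) / Log Input (ft^3)
LRF = 769 BF / 87.1 ft^3
LRF = 8.83 BF/ft^3

8.83


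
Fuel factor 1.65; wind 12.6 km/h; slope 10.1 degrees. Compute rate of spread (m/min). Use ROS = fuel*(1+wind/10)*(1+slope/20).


Formula: ROS = fuel * (1 + wind/10) * (1 + slope/20)
Wind factor = 1 + 12.6/10 = 2.26
Slope factor = 1 + 10.1/20 = 1.505
ROS = 1.65 * 2.26 * 1.505 = 5.61 m/min

5.61


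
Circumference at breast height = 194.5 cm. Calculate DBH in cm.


Formula: DBH = C / pi
DBH = 194.5 / pi
pi = 3.14159...
DBH = 61.9 cm

61.9


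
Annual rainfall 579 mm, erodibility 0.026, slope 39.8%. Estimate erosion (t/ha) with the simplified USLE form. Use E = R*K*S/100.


Formula: E = R * K * S / 100  (simplified USLE)
R * K = 579 * 0.026 = 15.054
E = 15.054 * 39.8 / 100 = 5.99 t/ha

5.99


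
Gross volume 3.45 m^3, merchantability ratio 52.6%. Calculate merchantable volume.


Formula: MV = V_total * (merchantable_pct / 100)
Merchantable fraction = 52.6% / 100 = 0.526
MV = 3.45 m^3 * 0.526 = 1.815 m^3

1.815


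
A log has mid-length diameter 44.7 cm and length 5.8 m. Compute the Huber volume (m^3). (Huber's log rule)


Huber: V = Am * L,  Am = pi*(Dm/200)^2
Am = pi*(44.7/200)^2 = 0.15693 m^2
V = 0.15693*5.8 = 0.9102 m^3

0.9102


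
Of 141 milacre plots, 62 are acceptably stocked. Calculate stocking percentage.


Formula: Stocking % = stocked plots / total plots * 100
Stocking = 62 / 141 * 100
Stocking = 0.4397 * 100 = 44.0%

44.0


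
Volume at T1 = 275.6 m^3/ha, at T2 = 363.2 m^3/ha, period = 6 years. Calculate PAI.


Formula: PAI = (V_T2 - V_T1) / (T2 - T1)
Volume increment = 363.2 - 275.6 = 87.6 m^3/ha
PAI = 87.6 / 6 = 14.6 m^3/ha/year

14.6


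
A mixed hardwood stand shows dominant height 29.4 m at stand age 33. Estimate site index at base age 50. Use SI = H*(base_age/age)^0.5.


Formula: SI = H_dom * (base_age / age)^0.5
Age ratio = 50 / 33 = 1.51515
sqrt(age_ratio) = 1.23091
SI = 29.4 * 1.23091 = 36.2 m

36.2


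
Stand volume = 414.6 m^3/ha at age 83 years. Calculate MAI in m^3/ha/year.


Formula: MAI = Total Volume / Stand Age
MAI = 414.6 m^3/ha / 83 years
MAI = 5.0 m^3/ha/year

5.0


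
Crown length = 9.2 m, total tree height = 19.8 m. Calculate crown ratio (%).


Formula: Crown Ratio = (Crown Length / Total Height) * 100
CR = (9.2 m / 19.8 m) * 100
CR = 0.4646 * 100 = 46.5%

46.5


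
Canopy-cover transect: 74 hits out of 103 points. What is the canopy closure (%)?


Formula: Canopy closure = covered points / total points * 100
Closure = 74 / 103 * 100
Closure = 0.7184 * 100 = 71.8%

71.8


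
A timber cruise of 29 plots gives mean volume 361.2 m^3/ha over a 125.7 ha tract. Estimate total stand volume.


Formula: Total Volume = Mean Volume per ha * Total Area
Total Volume = 361.2 m^3/ha * 125.7 ha
Total Volume = 45403 m^3

45403


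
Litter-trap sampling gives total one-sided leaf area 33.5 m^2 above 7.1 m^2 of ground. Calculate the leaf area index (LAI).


Formula: LAI = total leaf area / ground area  (dimensionless)
LAI = 33.5 m^2 / 7.1 m^2
LAI = 4.72

4.72


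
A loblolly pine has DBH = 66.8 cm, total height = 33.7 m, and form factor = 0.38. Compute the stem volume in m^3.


Formula: V = pi * (DBH/200)^2 * H * ff
Radius = DBH/200 = 66.8/200 = 0.334 m
Radius^2 = 0.334^2 = 0.111556 m^2
V = pi * 0.111556 * 33.7 * 0.38
V = 4.488 m^3

4.488


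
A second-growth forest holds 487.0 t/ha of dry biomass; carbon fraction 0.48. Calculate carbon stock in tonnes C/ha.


Formula: Carbon Stock = Biomass * Carbon Fraction
C = 487.0 t/ha * 0.48
C = 233.8 t C/ha

233.8


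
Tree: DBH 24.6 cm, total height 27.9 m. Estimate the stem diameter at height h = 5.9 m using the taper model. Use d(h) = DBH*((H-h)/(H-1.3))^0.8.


Taper: d(h) = DBH * ((H - h) / (H - 1.3))^0.8
Numerator = H - h = 27.9 - 5.9 = 22.0 m
Denominator = H - 1.3 = 27.9 - 1.3 = 26.6 m
Ratio = 22.0 / 26.6 = 0.82707
d = 24.6 * 0.82707^0.8 = 21.1 cm

21.1


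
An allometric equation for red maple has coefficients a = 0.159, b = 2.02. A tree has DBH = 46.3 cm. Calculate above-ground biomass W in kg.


Formula: W = a * DBH^b  (allometric power law)
DBH^b = 46.3^2.02 = 2314.5875
W = 0.159 * 2314.5875 = 368.0 kg

368.0


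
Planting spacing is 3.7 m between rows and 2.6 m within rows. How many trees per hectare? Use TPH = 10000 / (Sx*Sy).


Formula: TPH = 10000 m^2/ha / (spacing_x * spacing_y)
Area per tree = 3.7 m * 2.6 m = 9.62 m^2
TPH = 10000 / 9.62 = 1040 trees/ha

1040


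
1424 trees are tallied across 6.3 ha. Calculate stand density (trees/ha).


Formula: Stand Density = N_trees / Area_ha
Density = 1424 trees / 6.3 ha
Density = 226 trees/ha

226


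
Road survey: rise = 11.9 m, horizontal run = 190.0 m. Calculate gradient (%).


Formula: Gradient = rise / run * 100
Gradient = 11.9 / 190.0 * 100 = 6.3%

6.3


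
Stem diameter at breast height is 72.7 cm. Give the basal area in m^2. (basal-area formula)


Formula: BA = pi * (DBH/2)^2 / 10000  (cm^2 to m^2)
Radius = DBH/2 = 72.7/2 = 36.35 cm
BA = pi * 36.35^2 / 10000
   = 4151.0571 cm^2 / 10000
   = 0.4151 m^2

0.4151


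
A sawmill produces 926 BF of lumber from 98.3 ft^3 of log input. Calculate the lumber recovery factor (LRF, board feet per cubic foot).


Formula: LRF = Lumber Output (BF) / Log Input (ft^3)
LRF = 926 BF / 98.3 ft^3
LRF = 9.42 BF/ft^3

9.42


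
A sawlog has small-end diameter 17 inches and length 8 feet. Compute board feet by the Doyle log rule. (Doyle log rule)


Doyle: BF = (D - 4)^2 * L / 16
Adjusted diameter = 17 - 4 = 13 in
(D-4)^2 = 13^2 = 169
BF = 169 * 8 / 16 = 85 BF

85


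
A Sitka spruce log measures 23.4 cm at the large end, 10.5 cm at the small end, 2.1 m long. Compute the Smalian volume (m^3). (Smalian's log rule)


Smalian: V = (A1 + A2)/2 * L,  A = pi*(D/200)^2
A1 = pi*(23.4/200)^2 = 0.043005 m^2
A2 = pi*(10.5/200)^2 = 0.008659 m^2
V = (0.043005+0.008659)/2*2.1 = 0.0542 m^3

0.0542


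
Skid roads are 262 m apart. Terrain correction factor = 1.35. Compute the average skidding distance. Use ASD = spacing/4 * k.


Formula: ASD = (spacing / 4) * correction
Uncorrected distance = spacing / 4 = 262 / 4 = 65.5 m
ASD = 65.5 * 1.35 = 88 m

88


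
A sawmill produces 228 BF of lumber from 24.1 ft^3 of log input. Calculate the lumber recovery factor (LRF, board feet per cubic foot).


Formula: LRF = Lumber Output (BF) / Log Input (ft^3)
LRF = 228 BF / 24.1 ft^3
LRF = 9.46 BF/ft^3

9.46


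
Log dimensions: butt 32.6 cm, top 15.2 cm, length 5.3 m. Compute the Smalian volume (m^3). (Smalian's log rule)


Smalian: V = (A1 + A2)/2 * L,  A = pi*(D/200)^2
A1 = pi*(32.6/200)^2 = 0.083469 m^2
A2 = pi*(15.2/200)^2 = 0.018146 m^2
V = (0.083469+0.018146)/2*5.3 = 0.2693 m^3

0.2693


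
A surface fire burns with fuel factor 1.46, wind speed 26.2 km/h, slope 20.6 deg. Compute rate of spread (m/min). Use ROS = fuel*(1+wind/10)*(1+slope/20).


Formula: ROS = fuel * (1 + wind/10) * (1 + slope/20)
Wind factor = 1 + 26.2/10 = 3.62
Slope factor = 1 + 20.6/20 = 2.03
ROS = 1.46 * 3.62 * 2.03 = 10.73 m/min

10.73


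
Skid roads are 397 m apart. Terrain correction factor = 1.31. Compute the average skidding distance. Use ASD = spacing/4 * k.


Formula: ASD = (spacing / 4) * correction
Uncorrected distance = spacing / 4 = 397 / 4 = 99.25 m
ASD = 99.25 * 1.31 = 130 m

130


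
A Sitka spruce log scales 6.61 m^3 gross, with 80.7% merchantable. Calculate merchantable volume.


Formula: MV = V_total * (merchantable_pct / 100)
Merchantable fraction = 80.7% / 100 = 0.807
MV = 6.61 m^3 * 0.807 = 5.334 m^3

5.334


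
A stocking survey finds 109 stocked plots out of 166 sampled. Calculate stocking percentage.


Formula: Stocking % = stocked plots / total plots * 100
Stocking = 109 / 166 * 100
Stocking = 0.6566 * 100 = 65.7%

65.7


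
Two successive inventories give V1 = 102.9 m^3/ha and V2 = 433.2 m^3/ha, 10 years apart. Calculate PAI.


Formula: PAI = (V_T2 - V_T1) / (T2 - T1)
Volume increment = 433.2 - 102.9 = 330.3 m^3/ha
PAI = 330.3 / 10 = 33.03 m^3/ha/year

33.03


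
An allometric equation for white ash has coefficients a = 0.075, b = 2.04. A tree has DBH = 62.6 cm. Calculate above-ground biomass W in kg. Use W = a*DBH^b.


Formula: W = a * DBH^b  (allometric power law)
DBH^b = 62.6^2.04 = 4623.9341
W = 0.075 * 4623.9341 = 346.8 kg

346.8


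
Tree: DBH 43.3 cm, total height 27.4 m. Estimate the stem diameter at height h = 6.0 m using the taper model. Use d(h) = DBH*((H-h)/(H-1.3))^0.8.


Taper: d(h) = DBH * ((H - h) / (H - 1.3))^0.8
Numerator = H - h = 27.4 - 6.0 = 21.4 m
Denominator = H - 1.3 = 27.4 - 1.3 = 26.1 m
Ratio = 21.4 / 26.1 = 0.81992
d = 43.3 * 0.81992^0.8 = 36.9 cm

36.9


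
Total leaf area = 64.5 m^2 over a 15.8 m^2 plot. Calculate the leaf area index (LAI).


Formula: LAI = total leaf area / ground area  (dimensionless)
LAI = 64.5 m^2 / 15.8 m^2
LAI = 4.08

4.08


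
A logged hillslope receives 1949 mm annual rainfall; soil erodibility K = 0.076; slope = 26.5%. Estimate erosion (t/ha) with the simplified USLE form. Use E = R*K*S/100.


Formula: E = R * K * S / 100  (simplified USLE)
R * K = 1949 * 0.076 = 148.124
E = 148.124 * 26.5 / 100 = 39.25 t/ha

39.25


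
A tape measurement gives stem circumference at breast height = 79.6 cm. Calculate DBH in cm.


Formula: DBH = C / pi
DBH = 79.6 / pi
pi = 3.14159...
DBH = 25.3 cm

25.3


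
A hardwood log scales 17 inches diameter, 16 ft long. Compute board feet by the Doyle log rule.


Doyle: BF = (D - 4)^2 * L / 16
Adjusted diameter = 17 - 4 = 13 in
(D-4)^2 = 13^2 = 169
BF = 169 * 16 / 16 = 169 BF

169


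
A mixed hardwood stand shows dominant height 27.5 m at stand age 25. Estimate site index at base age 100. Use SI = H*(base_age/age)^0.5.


Formula: SI = H_dom * (base_age / age)^0.5
Age ratio = 100 / 25 = 4.0
sqrt(age_ratio) = 2.0
SI = 27.5 * 2.0 = 55.0 m

55.0


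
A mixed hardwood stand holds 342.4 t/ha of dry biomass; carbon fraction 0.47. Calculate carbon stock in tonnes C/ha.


Formula: Carbon Stock = Biomass * Carbon Fraction
C = 342.4 t/ha * 0.47
C = 160.9 t C/ha

160.9


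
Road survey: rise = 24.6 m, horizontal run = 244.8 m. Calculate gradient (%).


Formula: Gradient = rise / run * 100
Gradient = 24.6 / 244.8 * 100 = 10.0%

10.0


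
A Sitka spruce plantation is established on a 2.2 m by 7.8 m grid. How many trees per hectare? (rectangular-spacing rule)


Formula: TPH = 10000 m^2/ha / (spacing_x * spacing_y)
Area per tree = 2.2 m * 7.8 m = 17.16 m^2
TPH = 10000 / 17.16 = 583 trees/ha

583


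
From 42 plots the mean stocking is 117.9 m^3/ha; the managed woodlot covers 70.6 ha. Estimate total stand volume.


Formula: Total Volume = Mean Volume per ha * Total Area
Total Volume = 117.9 m^3/ha * 70.6 ha
Total Volume = 8324 m^3

8324


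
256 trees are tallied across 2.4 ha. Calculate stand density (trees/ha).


Formula: Stand Density = N_trees / Area_ha
Density = 256 trees / 2.4 ha
Density = 107 trees/ha

107


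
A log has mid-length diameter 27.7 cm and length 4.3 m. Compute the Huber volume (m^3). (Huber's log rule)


Huber: V = Am * L,  Am = pi*(Dm/200)^2
Am = pi*(27.7/200)^2 = 0.060263 m^2
V = 0.060263*4.3 = 0.2591 m^3

0.2591


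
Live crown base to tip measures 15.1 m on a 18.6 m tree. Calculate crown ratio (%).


Formula: Crown Ratio = (Crown Length / Total Height) * 100
CR = (15.1 m / 18.6 m) * 100
CR = 0.8118 * 100 = 81.2%

81.2


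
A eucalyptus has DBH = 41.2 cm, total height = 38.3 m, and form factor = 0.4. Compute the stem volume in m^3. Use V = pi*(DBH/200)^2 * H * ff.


Formula: V = pi * (DBH/200)^2 * H * ff
Radius = DBH/200 = 41.2/200 = 0.206 m
Radius^2 = 0.206^2 = 0.042436 m^2
V = pi * 0.042436 * 38.3 * 0.4
V = 2.042 m^3

2.042


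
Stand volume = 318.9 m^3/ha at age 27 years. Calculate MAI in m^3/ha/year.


Formula: MAI = Total Volume / Stand Age
MAI = 318.9 m^3/ha / 27 years
MAI = 11.81 m^3/ha/year

11.81


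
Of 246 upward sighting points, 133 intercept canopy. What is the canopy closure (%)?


Formula: Canopy closure = covered points / total points * 100
Closure = 133 / 246 * 100
Closure = 0.5407 * 100 = 54.1%

54.1


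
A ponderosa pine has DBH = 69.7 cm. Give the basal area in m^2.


Formula: BA = pi * (DBH/2)^2 / 10000  (cm^2 to m^2)
Radius = DBH/2 = 69.7/2 = 34.85 cm
BA = pi * 34.85^2 / 10000
   = 3815.535 cm^2 / 10000
   = 0.3816 m^2

0.3816


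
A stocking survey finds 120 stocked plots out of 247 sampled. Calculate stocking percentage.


Formula: Stocking % = stocked plots / total plots * 100
Stocking = 120 / 247 * 100
Stocking = 0.4858 * 100 = 48.6%

48.6


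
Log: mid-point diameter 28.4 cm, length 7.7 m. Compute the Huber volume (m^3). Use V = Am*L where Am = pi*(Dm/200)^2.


Huber: V = Am * L,  Am = pi*(Dm/200)^2
Am = pi*(28.4/200)^2 = 0.063347 m^2
V = 0.063347*7.7 = 0.4878 m^3

0.4878


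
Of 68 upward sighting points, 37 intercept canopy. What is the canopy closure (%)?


Formula: Canopy closure = covered points / total points * 100
Closure = 37 / 68 * 100
Closure = 0.5441 * 100 = 54.4%

54.4


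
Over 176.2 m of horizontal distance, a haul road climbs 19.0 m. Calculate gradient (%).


Formula: Gradient = rise / run * 100
Gradient = 19.0 / 176.2 * 100 = 10.8%

10.8


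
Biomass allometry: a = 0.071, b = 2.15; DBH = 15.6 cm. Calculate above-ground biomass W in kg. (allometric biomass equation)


Formula: W = a * DBH^b  (allometric power law)
DBH^b = 15.6^2.15 = 367.4666
W = 0.071 * 367.4666 = 26.1 kg

26.1


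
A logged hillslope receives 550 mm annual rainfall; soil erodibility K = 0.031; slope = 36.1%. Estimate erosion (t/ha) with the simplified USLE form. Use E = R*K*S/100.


Formula: E = R * K * S / 100  (simplified USLE)
R * K = 550 * 0.031 = 17.05
E = 17.05 * 36.1 / 100 = 6.16 t/ha

6.16


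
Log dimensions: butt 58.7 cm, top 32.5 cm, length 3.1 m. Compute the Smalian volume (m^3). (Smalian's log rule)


Smalian: V = (A1 + A2)/2 * L,  A = pi*(D/200)^2
A1 = pi*(58.7/200)^2 = 0.270624 m^2
A2 = pi*(32.5/200)^2 = 0.082958 m^2
V = (0.270624+0.082958)/2*3.1 = 0.5481 m^3

0.5481


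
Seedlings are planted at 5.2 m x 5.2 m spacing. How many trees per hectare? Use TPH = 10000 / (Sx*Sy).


Formula: TPH = 10000 m^2/ha / (spacing_x * spacing_y)
Area per tree = 5.2 m * 5.2 m = 27.04 m^2
TPH = 10000 / 27.04 = 370 trees/ha

370


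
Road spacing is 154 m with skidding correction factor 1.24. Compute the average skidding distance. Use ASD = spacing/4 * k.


Formula: ASD = (spacing / 4) * correction
Uncorrected distance = spacing / 4 = 154 / 4 = 38.5 m
ASD = 38.5 * 1.24 = 48 m

48


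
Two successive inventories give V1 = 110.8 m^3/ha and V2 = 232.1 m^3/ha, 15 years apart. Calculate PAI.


Formula: PAI = (V_T2 - V_T1) / (T2 - T1)
Volume increment = 232.1 - 110.8 = 121.3 m^3/ha
PAI = 121.3 / 15 = 8.09 m^3/ha/year

8.09


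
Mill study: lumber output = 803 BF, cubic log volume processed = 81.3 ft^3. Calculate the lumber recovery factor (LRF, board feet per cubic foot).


Formula: LRF = Lumber Output (BF) / Log Input (ft^3)
LRF = 803 BF / 81.3 ft^3
LRF = 9.88 BF/ft^3

9.88


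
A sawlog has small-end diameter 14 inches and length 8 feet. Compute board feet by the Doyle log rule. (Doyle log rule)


Doyle: BF = (D - 4)^2 * L / 16
Adjusted diameter = 14 - 4 = 10 in
(D-4)^2 = 10^2 = 100
BF = 100 * 8 / 16 = 50 BF

50


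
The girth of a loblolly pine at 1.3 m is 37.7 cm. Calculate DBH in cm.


Formula: DBH = C / pi
DBH = 37.7 / pi
pi = 3.14159...
DBH = 12.0 cm

12.0


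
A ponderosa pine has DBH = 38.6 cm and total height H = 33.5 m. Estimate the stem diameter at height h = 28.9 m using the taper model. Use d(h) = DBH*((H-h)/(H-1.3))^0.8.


Taper: d(h) = DBH * ((H - h) / (H - 1.3))^0.8
Numerator = H - h = 33.5 - 28.9 = 4.6 m
Denominator = H - 1.3 = 33.5 - 1.3 = 32.2 m
Ratio = 4.6 / 32.2 = 0.14286
d = 38.6 * 0.14286^0.8 = 8.1 cm

8.1


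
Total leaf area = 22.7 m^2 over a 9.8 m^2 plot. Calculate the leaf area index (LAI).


Formula: LAI = total leaf area / ground area  (dimensionless)
LAI = 22.7 m^2 / 9.8 m^2
LAI = 2.32

2.32


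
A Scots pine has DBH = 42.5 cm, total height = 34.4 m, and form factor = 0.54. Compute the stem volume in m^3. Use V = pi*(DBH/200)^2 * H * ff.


Formula: V = pi * (DBH/200)^2 * H * ff
Radius = DBH/200 = 42.5/200 = 0.2125 m
Radius^2 = 0.2125^2 = 0.04515625 m^2
V = pi * 0.04515625 * 34.4 * 0.54
V = 2.635 m^3

2.635


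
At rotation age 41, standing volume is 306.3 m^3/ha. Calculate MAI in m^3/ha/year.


Formula: MAI = Total Volume / Stand Age
MAI = 306.3 m^3/ha / 41 years
MAI = 7.47 m^3/ha/year

7.47


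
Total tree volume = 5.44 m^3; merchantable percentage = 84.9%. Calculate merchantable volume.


Formula: MV = V_total * (merchantable_pct / 100)
Merchantable fraction = 84.9% / 100 = 0.849
MV = 5.44 m^3 * 0.849 = 4.619 m^3

4.619


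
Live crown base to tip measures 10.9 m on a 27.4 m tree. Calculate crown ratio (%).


Formula: Crown Ratio = (Crown Length / Total Height) * 100
CR = (10.9 m / 27.4 m) * 100
CR = 0.3978 * 100 = 39.8%

39.8


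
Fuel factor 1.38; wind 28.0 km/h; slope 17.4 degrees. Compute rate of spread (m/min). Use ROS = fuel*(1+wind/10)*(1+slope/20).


Formula: ROS = fuel * (1 + wind/10) * (1 + slope/20)
Wind factor = 1 + 28.0/10 = 3.8
Slope factor = 1 + 17.4/20 = 1.87
ROS = 1.38 * 3.8 * 1.87 = 9.81 m/min

9.81


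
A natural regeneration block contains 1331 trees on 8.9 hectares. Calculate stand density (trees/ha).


Formula: Stand Density = N_trees / Area_ha
Density = 1331 trees / 8.9 ha
Density = 150 trees/ha

150


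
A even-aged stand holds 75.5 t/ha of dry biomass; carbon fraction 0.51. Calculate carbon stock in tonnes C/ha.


Formula: Carbon Stock = Biomass * Carbon Fraction
C = 75.5 t/ha * 0.51
C = 38.5 t C/ha

38.5


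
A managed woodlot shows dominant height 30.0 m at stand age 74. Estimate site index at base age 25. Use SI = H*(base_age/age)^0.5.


Formula: SI = H_dom * (base_age / age)^0.5
Age ratio = 25 / 74 = 0.33784
sqrt(age_ratio) = 0.58124
SI = 30.0 * 0.58124 = 17.4 m

17.4


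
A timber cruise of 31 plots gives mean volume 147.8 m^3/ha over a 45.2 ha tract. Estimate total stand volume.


Formula: Total Volume = Mean Volume per ha * Total Area
Total Volume = 147.8 m^3/ha * 45.2 ha
Total Volume = 6681 m^3

6681


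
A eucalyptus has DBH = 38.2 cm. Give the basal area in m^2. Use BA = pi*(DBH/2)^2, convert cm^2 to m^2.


Formula: BA = pi * (DBH/2)^2 / 10000  (cm^2 to m^2)
Radius = DBH/2 = 38.2/2 = 19.1 cm
BA = pi * 19.1^2 / 10000
   = 1146.0844 cm^2 / 10000
   = 0.1146 m^2

0.1146


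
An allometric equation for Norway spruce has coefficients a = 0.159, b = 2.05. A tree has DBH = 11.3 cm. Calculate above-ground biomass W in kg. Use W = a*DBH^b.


Formula: W = a * DBH^b  (allometric power law)
DBH^b = 11.3^2.05 = 144.1487
W = 0.159 * 144.1487 = 22.9 kg

22.9


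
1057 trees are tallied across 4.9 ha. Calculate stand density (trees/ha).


Formula: Stand Density = N_trees / Area_ha
Density = 1057 trees / 4.9 ha
Density = 216 trees/ha

216


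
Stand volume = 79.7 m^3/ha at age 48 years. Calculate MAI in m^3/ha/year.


Formula: MAI = Total Volume / Stand Age
MAI = 79.7 m^3/ha / 48 years
MAI = 1.66 m^3/ha/year

1.66


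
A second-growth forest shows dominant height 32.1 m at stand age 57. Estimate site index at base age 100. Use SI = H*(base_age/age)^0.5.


Formula: SI = H_dom * (base_age / age)^0.5
Age ratio = 100 / 57 = 1.75439
sqrt(age_ratio) = 1.32453
SI = 32.1 * 1.32453 = 42.5 m

42.5


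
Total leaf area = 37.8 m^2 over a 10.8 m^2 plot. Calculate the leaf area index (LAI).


Formula: LAI = total leaf area / ground area  (dimensionless)
LAI = 37.8 m^2 / 10.8 m^2
LAI = 3.5

3.5


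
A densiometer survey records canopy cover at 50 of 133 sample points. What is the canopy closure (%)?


Formula: Canopy closure = covered points / total points * 100
Closure = 50 / 133 * 100
Closure = 0.3759 * 100 = 37.6%

37.6


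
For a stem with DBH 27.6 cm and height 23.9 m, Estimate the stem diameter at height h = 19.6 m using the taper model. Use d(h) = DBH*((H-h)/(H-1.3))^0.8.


Taper: d(h) = DBH * ((H - h) / (H - 1.3))^0.8
Numerator = H - h = 23.9 - 19.6 = 4.3 m
Denominator = H - 1.3 = 23.9 - 1.3 = 22.6 m
Ratio = 4.3 / 22.6 = 0.19027
d = 27.6 * 0.19027^0.8 = 7.3 cm

7.3


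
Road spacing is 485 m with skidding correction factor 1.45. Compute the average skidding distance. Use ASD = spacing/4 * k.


Formula: ASD = (spacing / 4) * correction
Uncorrected distance = spacing / 4 = 485 / 4 = 121.25 m
ASD = 121.25 * 1.45 = 176 m

176


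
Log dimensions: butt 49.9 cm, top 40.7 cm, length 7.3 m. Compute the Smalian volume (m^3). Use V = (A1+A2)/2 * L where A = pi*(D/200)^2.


Smalian: V = (A1 + A2)/2 * L,  A = pi*(D/200)^2
A1 = pi*(49.9/200)^2 = 0.195565 m^2
A2 = pi*(40.7/200)^2 = 0.1301 m^2
V = (0.195565+0.1301)/2*7.3 = 1.1887 m^3

1.1887


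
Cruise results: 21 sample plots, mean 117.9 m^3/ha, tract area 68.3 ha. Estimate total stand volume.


Formula: Total Volume = Mean Volume per ha * Total Area
Total Volume = 117.9 m^3/ha * 68.3 ha
Total Volume = 8053 m^3

8053


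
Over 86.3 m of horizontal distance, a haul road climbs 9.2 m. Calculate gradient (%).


Formula: Gradient = rise / run * 100
Gradient = 9.2 / 86.3 * 100 = 10.7%

10.7


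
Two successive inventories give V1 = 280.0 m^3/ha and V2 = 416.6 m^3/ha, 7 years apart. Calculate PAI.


Formula: PAI = (V_T2 - V_T1) / (T2 - T1)
Volume increment = 416.6 - 280.0 = 136.6 m^3/ha
PAI = 136.6 / 7 = 19.51 m^3/ha/year

19.51


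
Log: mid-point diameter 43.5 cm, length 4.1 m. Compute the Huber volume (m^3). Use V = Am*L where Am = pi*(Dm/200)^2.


Huber: V = Am * L,  Am = pi*(Dm/200)^2
Am = pi*(43.5/200)^2 = 0.148617 m^2
V = 0.148617*4.1 = 0.6093 m^3

0.6093


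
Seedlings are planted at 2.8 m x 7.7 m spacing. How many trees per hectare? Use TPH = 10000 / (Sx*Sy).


Formula: TPH = 10000 m^2/ha / (spacing_x * spacing_y)
Area per tree = 2.8 m * 7.7 m = 21.56 m^2
TPH = 10000 / 21.56 = 464 trees/ha

464


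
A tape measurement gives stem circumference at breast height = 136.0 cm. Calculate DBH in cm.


Formula: DBH = C / pi
DBH = 136.0 / pi
pi = 3.14159...
DBH = 43.3 cm

43.3


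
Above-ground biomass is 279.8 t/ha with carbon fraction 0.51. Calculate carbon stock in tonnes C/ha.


Formula: Carbon Stock = Biomass * Carbon Fraction
C = 279.8 t/ha * 0.51
C = 142.7 t C/ha

142.7


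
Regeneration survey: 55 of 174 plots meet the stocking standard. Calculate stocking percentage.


Formula: Stocking % = stocked plots / total plots * 100
Stocking = 55 / 174 * 100
Stocking = 0.3161 * 100 = 31.6%

31.6


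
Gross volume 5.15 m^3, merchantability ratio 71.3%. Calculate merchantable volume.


Formula: MV = V_total * (merchantable_pct / 100)
Merchantable fraction = 71.3% / 100 = 0.713
MV = 5.15 m^3 * 0.713 = 3.672 m^3

3.672


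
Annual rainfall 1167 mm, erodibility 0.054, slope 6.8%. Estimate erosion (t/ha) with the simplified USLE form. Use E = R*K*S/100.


Formula: E = R * K * S / 100  (simplified USLE)
R * K = 1167 * 0.054 = 63.018
E = 63.018 * 6.8 / 100 = 4.29 t/ha

4.29


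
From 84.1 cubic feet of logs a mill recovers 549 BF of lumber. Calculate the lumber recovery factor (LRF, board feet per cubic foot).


Formula: LRF = Lumber Output (BF) / Log Input (ft^3)
LRF = 549 BF / 84.1 ft^3
LRF = 6.53 BF/ft^3

6.53


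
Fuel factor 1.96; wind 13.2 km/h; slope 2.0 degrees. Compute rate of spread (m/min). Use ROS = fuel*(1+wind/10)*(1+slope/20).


Formula: ROS = fuel * (1 + wind/10) * (1 + slope/20)
Wind factor = 1 + 13.2/10 = 2.32
Slope factor = 1 + 2.0/20 = 1.1
ROS = 1.96 * 2.32 * 1.1 = 5.0 m/min

5.0


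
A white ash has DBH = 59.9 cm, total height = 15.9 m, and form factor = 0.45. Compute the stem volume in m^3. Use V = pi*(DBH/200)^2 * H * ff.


Formula: V = pi * (DBH/200)^2 * H * ff
Radius = DBH/200 = 59.9/200 = 0.2995 m
Radius^2 = 0.2995^2 = 0.08970025 m^2
V = pi * 0.08970025 * 15.9 * 0.45
V = 2.016 m^3

2.016


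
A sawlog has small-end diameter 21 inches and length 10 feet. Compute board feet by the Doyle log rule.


Doyle: BF = (D - 4)^2 * L / 16
Adjusted diameter = 21 - 4 = 17 in
(D-4)^2 = 17^2 = 289
BF = 289 * 10 / 16 = 181 BF

181


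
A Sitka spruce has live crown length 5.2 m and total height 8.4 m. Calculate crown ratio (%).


Formula: Crown Ratio = (Crown Length / Total Height) * 100
CR = (5.2 m / 8.4 m) * 100
CR = 0.619 * 100 = 61.9%

61.9


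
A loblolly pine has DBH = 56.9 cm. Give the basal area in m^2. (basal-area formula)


Formula: BA = pi * (DBH/2)^2 / 10000  (cm^2 to m^2)
Radius = DBH/2 = 56.9/2 = 28.45 cm
BA = pi * 28.45^2 / 10000
   = 2542.8129 cm^2 / 10000
   = 0.2543 m^2

0.2543


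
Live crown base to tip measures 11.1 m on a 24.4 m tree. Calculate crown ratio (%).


Formula: Crown Ratio = (Crown Length / Total Height) * 100
CR = (11.1 m / 24.4 m) * 100
CR = 0.4549 * 100 = 45.5%

45.5


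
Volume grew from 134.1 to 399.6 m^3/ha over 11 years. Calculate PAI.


Formula: PAI = (V_T2 - V_T1) / (T2 - T1)
Volume increment = 399.6 - 134.1 = 265.5 m^3/ha
PAI = 265.5 / 11 = 24.14 m^3/ha/year

24.14


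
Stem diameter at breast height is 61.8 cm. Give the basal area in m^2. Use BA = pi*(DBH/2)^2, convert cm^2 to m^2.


Formula: BA = pi * (DBH/2)^2 / 10000  (cm^2 to m^2)
Radius = DBH/2 = 61.8/2 = 30.9 cm
BA = pi * 30.9^2 / 10000
   = 2999.6241 cm^2 / 10000
   = 0.3 m^2

0.3


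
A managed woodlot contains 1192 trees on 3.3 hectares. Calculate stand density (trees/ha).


Formula: Stand Density = N_trees / Area_ha
Density = 1192 trees / 3.3 ha
Density = 361 trees/ha

361


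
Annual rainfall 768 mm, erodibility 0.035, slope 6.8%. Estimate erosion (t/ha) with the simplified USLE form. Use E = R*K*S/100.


Formula: E = R * K * S / 100  (simplified USLE)
R * K = 768 * 0.035 = 26.88
E = 26.88 * 6.8 / 100 = 1.83 t/ha

1.83


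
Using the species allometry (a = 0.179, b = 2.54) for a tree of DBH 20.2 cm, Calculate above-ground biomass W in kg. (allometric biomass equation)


Formula: W = a * DBH^b  (allometric power law)
DBH^b = 20.2^2.54 = 2068.1997
W = 0.179 * 2068.1997 = 370.2 kg

370.2


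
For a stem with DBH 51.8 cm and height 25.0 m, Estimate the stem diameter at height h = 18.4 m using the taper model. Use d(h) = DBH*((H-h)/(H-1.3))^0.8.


Taper: d(h) = DBH * ((H - h) / (H - 1.3))^0.8
Numerator = H - h = 25.0 - 18.4 = 6.6 m
Denominator = H - 1.3 = 25.0 - 1.3 = 23.7 m
Ratio = 6.6 / 23.7 = 0.27848
d = 51.8 * 0.27848^0.8 = 18.6 cm

18.6


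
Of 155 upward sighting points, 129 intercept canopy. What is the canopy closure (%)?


Formula: Canopy closure = covered points / total points * 100
Closure = 129 / 155 * 100
Closure = 0.8323 * 100 = 83.2%

83.2


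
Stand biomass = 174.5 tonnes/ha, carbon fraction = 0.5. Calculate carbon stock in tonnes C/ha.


Formula: Carbon Stock = Biomass * Carbon Fraction
C = 174.5 t/ha * 0.5
C = 87.3 t C/ha

87.3


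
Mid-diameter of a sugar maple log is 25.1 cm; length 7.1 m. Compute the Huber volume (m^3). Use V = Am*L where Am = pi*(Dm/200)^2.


Huber: V = Am * L,  Am = pi*(Dm/200)^2
Am = pi*(25.1/200)^2 = 0.049481 m^2
V = 0.049481*7.1 = 0.3513 m^3

0.3513


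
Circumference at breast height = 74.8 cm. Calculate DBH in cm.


Formula: DBH = C / pi
DBH = 74.8 / pi
pi = 3.14159...
DBH = 23.8 cm

23.8


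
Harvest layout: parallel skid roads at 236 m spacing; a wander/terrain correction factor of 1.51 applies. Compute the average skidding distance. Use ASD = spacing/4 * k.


Formula: ASD = (spacing / 4) * correction
Uncorrected distance = spacing / 4 = 236 / 4 = 59 m
ASD = 59 * 1.51 = 89 m

89


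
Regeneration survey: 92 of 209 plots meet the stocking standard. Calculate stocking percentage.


Formula: Stocking % = stocked plots / total plots * 100
Stocking = 92 / 209 * 100
Stocking = 0.4402 * 100 = 44.0%

44.0


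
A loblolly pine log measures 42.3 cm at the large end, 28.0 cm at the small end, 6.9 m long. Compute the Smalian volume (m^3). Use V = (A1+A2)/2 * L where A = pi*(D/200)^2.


Smalian: V = (A1 + A2)/2 * L,  A = pi*(D/200)^2
A1 = pi*(42.3/200)^2 = 0.140531 m^2
A2 = pi*(28.0/200)^2 = 0.061575 m^2
V = (0.140531+0.061575)/2*6.9 = 0.6973 m^3

0.6973


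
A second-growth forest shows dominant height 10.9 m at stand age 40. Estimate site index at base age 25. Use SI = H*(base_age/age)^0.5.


Formula: SI = H_dom * (base_age / age)^0.5
Age ratio = 25 / 40 = 0.625
sqrt(age_ratio) = 0.79057
SI = 10.9 * 0.79057 = 8.6 m

8.6


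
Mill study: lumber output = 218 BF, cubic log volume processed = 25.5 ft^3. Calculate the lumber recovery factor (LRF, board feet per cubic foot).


Formula: LRF = Lumber Output (BF) / Log Input (ft^3)
LRF = 218 BF / 25.5 ft^3
LRF = 8.55 BF/ft^3

8.55


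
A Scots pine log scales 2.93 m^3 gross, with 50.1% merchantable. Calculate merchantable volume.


Formula: MV = V_total * (merchantable_pct / 100)
Merchantable fraction = 50.1% / 100 = 0.501
MV = 2.93 m^3 * 0.501 = 1.468 m^3

1.468


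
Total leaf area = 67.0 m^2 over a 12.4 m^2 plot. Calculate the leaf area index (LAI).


Formula: LAI = total leaf area / ground area  (dimensionless)
LAI = 67.0 m^2 / 12.4 m^2
LAI = 5.4

5.4


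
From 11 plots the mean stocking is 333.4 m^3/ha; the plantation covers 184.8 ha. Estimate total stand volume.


Formula: Total Volume = Mean Volume per ha * Total Area
Total Volume = 333.4 m^3/ha * 184.8 ha
Total Volume = 61612 m^3

61612


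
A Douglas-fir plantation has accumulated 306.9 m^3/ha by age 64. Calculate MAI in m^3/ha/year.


Formula: MAI = Total Volume / Stand Age
MAI = 306.9 m^3/ha / 64 years
MAI = 4.8 m^3/ha/year

4.8


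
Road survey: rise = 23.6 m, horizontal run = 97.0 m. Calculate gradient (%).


Formula: Gradient = rise / run * 100
Gradient = 23.6 / 97.0 * 100 = 24.3%

24.3


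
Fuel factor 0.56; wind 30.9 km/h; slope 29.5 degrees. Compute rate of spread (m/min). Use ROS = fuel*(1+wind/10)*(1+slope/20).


Formula: ROS = fuel * (1 + wind/10) * (1 + slope/20)
Wind factor = 1 + 30.9/10 = 4.09
Slope factor = 1 + 29.5/20 = 2.475
ROS = 0.56 * 4.09 * 2.475 = 5.67 m/min

5.67


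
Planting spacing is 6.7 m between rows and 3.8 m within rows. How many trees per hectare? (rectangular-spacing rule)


Formula: TPH = 10000 m^2/ha / (spacing_x * spacing_y)
Area per tree = 6.7 m * 3.8 m = 25.46 m^2
TPH = 10000 / 25.46 = 393 trees/ha

393


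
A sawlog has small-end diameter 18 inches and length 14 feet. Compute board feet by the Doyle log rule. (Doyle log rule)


Doyle: BF = (D - 4)^2 * L / 16
Adjusted diameter = 18 - 4 = 14 in
(D-4)^2 = 14^2 = 196
BF = 196 * 14 / 16 = 172 BF

172


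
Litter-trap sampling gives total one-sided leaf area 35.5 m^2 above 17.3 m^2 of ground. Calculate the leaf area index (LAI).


Formula: LAI = total leaf area / ground area  (dimensionless)
LAI = 35.5 m^2 / 17.3 m^2
LAI = 2.05

2.05


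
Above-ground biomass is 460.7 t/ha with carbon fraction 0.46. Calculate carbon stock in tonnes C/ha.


Formula: Carbon Stock = Biomass * Carbon Fraction
C = 460.7 t/ha * 0.46
C = 211.9 t C/ha

211.9


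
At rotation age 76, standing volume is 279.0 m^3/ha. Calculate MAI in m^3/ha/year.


Formula: MAI = Total Volume / Stand Age
MAI = 279.0 m^3/ha / 76 years
MAI = 3.67 m^3/ha/year

3.67


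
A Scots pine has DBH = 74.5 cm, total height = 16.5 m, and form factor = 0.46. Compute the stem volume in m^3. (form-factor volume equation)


Formula: V = pi * (DBH/200)^2 * H * ff
Radius = DBH/200 = 74.5/200 = 0.3725 m
Radius^2 = 0.3725^2 = 0.13875625 m^2
V = pi * 0.13875625 * 16.5 * 0.46
V = 3.309 m^3

3.309


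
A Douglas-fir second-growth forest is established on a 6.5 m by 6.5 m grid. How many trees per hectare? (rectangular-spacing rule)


Formula: TPH = 10000 m^2/ha / (spacing_x * spacing_y)
Area per tree = 6.5 m * 6.5 m = 42.25 m^2
TPH = 10000 / 42.25 = 237 trees/ha

237


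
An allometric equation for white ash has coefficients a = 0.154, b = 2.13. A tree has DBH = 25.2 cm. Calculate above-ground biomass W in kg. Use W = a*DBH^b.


Formula: W = a * DBH^b  (allometric power law)
DBH^b = 25.2^2.13 = 966.0134
W = 0.154 * 966.0134 = 148.8 kg

148.8


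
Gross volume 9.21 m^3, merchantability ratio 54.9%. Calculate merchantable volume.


Formula: MV = V_total * (merchantable_pct / 100)
Merchantable fraction = 54.9% / 100 = 0.549
MV = 9.21 m^3 * 0.549 = 5.056 m^3

5.056


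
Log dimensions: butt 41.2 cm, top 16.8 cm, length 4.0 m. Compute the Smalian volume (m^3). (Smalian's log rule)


Smalian: V = (A1 + A2)/2 * L,  A = pi*(D/200)^2
A1 = pi*(41.2/200)^2 = 0.133317 m^2
A2 = pi*(16.8/200)^2 = 0.022167 m^2
V = (0.133317+0.022167)/2*4.0 = 0.311 m^3

0.311


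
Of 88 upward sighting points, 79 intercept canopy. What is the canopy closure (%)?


Formula: Canopy closure = covered points / total points * 100
Closure = 79 / 88 * 100
Closure = 0.8977 * 100 = 89.8%

89.8


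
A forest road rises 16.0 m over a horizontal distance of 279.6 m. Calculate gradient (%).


Formula: Gradient = rise / run * 100
Gradient = 16.0 / 279.6 * 100 = 5.7%

5.7


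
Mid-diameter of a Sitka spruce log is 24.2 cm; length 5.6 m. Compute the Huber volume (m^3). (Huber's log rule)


Huber: V = Am * L,  Am = pi*(Dm/200)^2
Am = pi*(24.2/200)^2 = 0.045996 m^2
V = 0.045996*5.6 = 0.2576 m^3

0.2576


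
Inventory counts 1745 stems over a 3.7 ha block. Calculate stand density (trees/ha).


Formula: Stand Density = N_trees / Area_ha
Density = 1745 trees / 3.7 ha
Density = 472 trees/ha

472


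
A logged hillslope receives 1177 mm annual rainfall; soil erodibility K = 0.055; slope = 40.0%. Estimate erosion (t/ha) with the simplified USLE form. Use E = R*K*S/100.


Formula: E = R * K * S / 100  (simplified USLE)
R * K = 1177 * 0.055 = 64.735
E = 64.735 * 40.0 / 100 = 25.89 t/ha

25.89


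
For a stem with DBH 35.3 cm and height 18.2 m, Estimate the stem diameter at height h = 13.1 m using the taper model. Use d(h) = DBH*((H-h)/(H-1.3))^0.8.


Taper: d(h) = DBH * ((H - h) / (H - 1.3))^0.8
Numerator = H - h = 18.2 - 13.1 = 5.1 m
Denominator = H - 1.3 = 18.2 - 1.3 = 16.9 m
Ratio = 5.1 / 16.9 = 0.30178
d = 35.3 * 0.30178^0.8 = 13.5 cm

13.5


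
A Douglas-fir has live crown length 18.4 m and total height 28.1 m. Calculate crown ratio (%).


Formula: Crown Ratio = (Crown Length / Total Height) * 100
CR = (18.4 m / 28.1 m) * 100
CR = 0.6548 * 100 = 65.5%

65.5


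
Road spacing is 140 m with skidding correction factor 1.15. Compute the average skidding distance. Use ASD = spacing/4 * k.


Formula: ASD = (spacing / 4) * correction
Uncorrected distance = spacing / 4 = 140 / 4 = 35 m
ASD = 35 * 1.15 = 40 m

40


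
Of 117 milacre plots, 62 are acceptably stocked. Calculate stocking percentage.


Formula: Stocking % = stocked plots / total plots * 100
Stocking = 62 / 117 * 100
Stocking = 0.5299 * 100 = 53.0%

53.0


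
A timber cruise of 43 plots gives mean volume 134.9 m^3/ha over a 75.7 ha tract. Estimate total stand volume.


Formula: Total Volume = Mean Volume per ha * Total Area
Total Volume = 134.9 m^3/ha * 75.7 ha
Total Volume = 10212 m^3

10212


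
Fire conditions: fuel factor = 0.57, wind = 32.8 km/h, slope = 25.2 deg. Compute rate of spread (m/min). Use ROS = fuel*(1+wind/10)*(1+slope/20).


Formula: ROS = fuel * (1 + wind/10) * (1 + slope/20)
Wind factor = 1 + 32.8/10 = 4.28
Slope factor = 1 + 25.2/20 = 2.26
ROS = 0.57 * 4.28 * 2.26 = 5.51 m/min

5.51


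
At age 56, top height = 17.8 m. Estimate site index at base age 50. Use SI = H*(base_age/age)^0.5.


Formula: SI = H_dom * (base_age / age)^0.5
Age ratio = 50 / 56 = 0.89286
sqrt(age_ratio) = 0.94491
SI = 17.8 * 0.94491 = 16.8 m

16.8


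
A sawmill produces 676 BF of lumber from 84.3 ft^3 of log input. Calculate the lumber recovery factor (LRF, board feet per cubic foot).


Formula: LRF = Lumber Output (BF) / Log Input (ft^3)
LRF = 676 BF / 84.3 ft^3
LRF = 8.02 BF/ft^3

8.02


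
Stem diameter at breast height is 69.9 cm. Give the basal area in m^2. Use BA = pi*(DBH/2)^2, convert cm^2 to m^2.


Formula: BA = pi * (DBH/2)^2 / 10000  (cm^2 to m^2)
Radius = DBH/2 = 69.9/2 = 34.95 cm
BA = pi * 34.95^2 / 10000
   = 3837.4633 cm^2 / 10000
   = 0.3837 m^2

0.3837
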